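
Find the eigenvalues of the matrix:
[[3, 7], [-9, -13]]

Characteristic equation: det(A - λI) = 0
λ² - (trace)λ + (det) = 0
trace = 3 + -13 = -10, det = (3)(-13) - (7)(-9) = 24
λ² - (-10)λ + (24) = 0
λ = (-10 ± √((-10)² - 4·(24))) / 2 = (-10 ± √4) / 2
Solving: λ = -6, -4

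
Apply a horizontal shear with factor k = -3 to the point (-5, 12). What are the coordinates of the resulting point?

Shear matrix for horizontal shear with factor k = -3:
[[1, -3], [0, 1]]
Result: (-5, 12) → (-41, 12)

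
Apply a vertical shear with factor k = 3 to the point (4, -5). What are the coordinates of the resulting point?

Shear matrix for vertical shear with factor k = 3:
[[1, 0], [3, 1]]
Result: (4, -5) → (4, 7)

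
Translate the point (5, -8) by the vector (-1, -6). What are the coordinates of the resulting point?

Translation by (-1, -6) (homogeneous matrix [[1, 0, -1], [0, 1, -6], [0, 0, 1]]):
x' = 5 + -1 = 4
y' = -8 + -6 = -14
Result: (4, -14)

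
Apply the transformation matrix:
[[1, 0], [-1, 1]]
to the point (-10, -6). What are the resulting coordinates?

Matrix multiplication:
[[1, 0], [-1, 1]] × [-10, -6]ᵀ
= [(1)(-10) + (0)(-6), (-1)(-10) + (1)(-6)]ᵀ
= [-10, 4]ᵀ
Result: (-10, 4)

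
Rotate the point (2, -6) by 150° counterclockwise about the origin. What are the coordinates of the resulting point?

Rotation matrix for 150°: [[cos 150°, -sin 150°], [sin 150°, cos 150°]] ≈ [[-0.866025, -0.500000], [0.500000, -0.866025]]
[[-0.866025, -0.500000], [0.500000, -0.866025]] × [2, -6]ᵀ ≈ [1.2679, 6.1962]ᵀ
Result: (1.2679, 6.1962)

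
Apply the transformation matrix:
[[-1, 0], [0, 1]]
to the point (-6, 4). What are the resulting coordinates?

Matrix multiplication:
[[-1, 0], [0, 1]] × [-6, 4]ᵀ
= [(-1)(-6) + (0)(4), (0)(-6) + (1)(4)]ᵀ
= [6, 4]ᵀ
Result: (6, 4)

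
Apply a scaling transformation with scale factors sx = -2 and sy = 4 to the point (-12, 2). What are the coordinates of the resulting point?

Scaling matrix:
[[-2, 0], [0, 4]]
Result: (-12 × -2, 2 × 4) = (24, 8)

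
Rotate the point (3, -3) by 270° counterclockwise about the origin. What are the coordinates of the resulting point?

Rotation matrix for 270°: [[cos 270°, -sin 270°], [sin 270°, cos 270°]] = [[0, 1], [-1, 0]]
[[0, 1], [-1, 0]] × [3, -3]ᵀ = [-3, -3]ᵀ
Result: (-3, -3)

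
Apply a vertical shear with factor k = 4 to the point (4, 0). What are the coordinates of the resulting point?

Shear matrix for vertical shear with factor k = 4:
[[1, 0], [4, 1]]
Result: (4, 0) → (4, 16)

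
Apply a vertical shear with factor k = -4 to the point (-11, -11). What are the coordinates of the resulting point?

Shear matrix for vertical shear with factor k = -4:
[[1, 0], [-4, 1]]
Result: (-11, -11) → (-11, 33)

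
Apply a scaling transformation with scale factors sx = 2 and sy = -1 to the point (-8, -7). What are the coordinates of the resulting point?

Scaling matrix:
[[2, 0], [0, -1]]
Result: (-8 × 2, -7 × -1) = (-16, 7)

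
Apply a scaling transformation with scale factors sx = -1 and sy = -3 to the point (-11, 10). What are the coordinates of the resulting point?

Scaling matrix:
[[-1, 0], [0, -3]]
Result: (-11 × -1, 10 × -3) = (11, -30)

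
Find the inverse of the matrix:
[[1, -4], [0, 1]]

For [[a,b],[c,d]], inverse = (1/det)·[[d,-b],[-c,a]]
det = (1)(1) - (-4)(0) = 1 - 0 = 1
Inverse = [[1, 4], [0, 1]]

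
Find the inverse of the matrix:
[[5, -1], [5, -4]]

For [[a,b],[c,d]], inverse = (1/det)·[[d,-b],[-c,a]]
det = (5)(-4) - (-1)(5) = -20 - -5 = -15
Inverse = (1/-15)·[[-4, 1], [-5, 5]]
= [[4/15, -1/15], [1/3, -1/3]]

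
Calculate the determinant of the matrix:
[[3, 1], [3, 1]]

For a 2×2 matrix [[a, b], [c, d]], det = ad - bc
det = (3)(1) - (1)(3) = 3 - 3 = 0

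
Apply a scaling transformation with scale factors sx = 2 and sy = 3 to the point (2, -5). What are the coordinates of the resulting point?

Scaling matrix:
[[2, 0], [0, 3]]
Result: (2 × 2, -5 × 3) = (4, -15)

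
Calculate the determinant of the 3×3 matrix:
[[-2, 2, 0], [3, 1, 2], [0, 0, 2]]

Expansion along first row:
det = -2·det([[1,2],[0,2]]) - 2·det([[3,2],[0,2]]) + 0·det([[3,1],[0,0]])
    = -2·(1·2 - 2·0) - 2·(3·2 - 2·0) + 0·(3·0 - 1·0)
    = -2·2 - 2·6 + 0·0
    = -4 + -12 + 0 = -16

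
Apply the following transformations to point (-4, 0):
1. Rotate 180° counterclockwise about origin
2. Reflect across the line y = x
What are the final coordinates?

Step 1: Rotate 180° → (4, 0)
Step 2: Reflect across line y = x → (0, 4)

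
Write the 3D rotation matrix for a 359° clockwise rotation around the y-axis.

Rotation matrix for clockwise 359° around y-axis:
A clockwise rotation by 359° is a counterclockwise rotation by -359°.
cos(-359°) = 0.9998, sin(-359°) = 0.0175
Result: [[0.9998, 0, 0.0175], [0, 1, 0], [-0.0175, 0, 0.9998]]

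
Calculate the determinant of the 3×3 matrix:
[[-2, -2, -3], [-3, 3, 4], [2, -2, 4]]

Expansion along first row:
det = -2·det([[3,4],[-2,4]]) - -2·det([[-3,4],[2,4]]) + -3·det([[-3,3],[2,-2]])
    = -2·(3·4 - 4·-2) - -2·(-3·4 - 4·2) + -3·(-3·-2 - 3·2)
    = -2·20 - -2·-20 + -3·0
    = -40 + -40 + 0 = -80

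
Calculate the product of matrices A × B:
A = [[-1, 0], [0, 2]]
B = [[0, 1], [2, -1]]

Matrix multiplication:
C[0][0] = -1×0 + 0×2 = 0
C[0][1] = -1×1 + 0×-1 = -1
C[1][0] = 0×0 + 2×2 = 4
C[1][1] = 0×1 + 2×-1 = -2
Result: [[0, -1], [4, -2]]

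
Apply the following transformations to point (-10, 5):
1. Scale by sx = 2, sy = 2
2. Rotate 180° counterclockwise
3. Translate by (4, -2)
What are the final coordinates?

Step 1: Scale → (-20, 10)
Step 2: Rotate 180° → (20, -10)
Step 3: Translate → (24, -12)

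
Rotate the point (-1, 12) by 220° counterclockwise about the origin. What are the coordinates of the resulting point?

Rotation matrix for 220°: [[cos 220°, -sin 220°], [sin 220°, cos 220°]] ≈ [[-0.766044, 0.642788], [-0.642788, -0.766044]]
[[-0.766044, 0.642788], [-0.642788, -0.766044]] × [-1, 12]ᵀ ≈ [8.4795, -8.5497]ᵀ
Result: (8.4795, -8.5497)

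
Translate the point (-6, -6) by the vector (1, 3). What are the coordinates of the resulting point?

Translation by (1, 3) (homogeneous matrix [[1, 0, 1], [0, 1, 3], [0, 0, 1]]):
x' = -6 + 1 = -5
y' = -6 + 3 = -3
Result: (-5, -3)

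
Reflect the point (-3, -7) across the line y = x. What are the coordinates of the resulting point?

Reflection across line y = x: (-3, -7) → (-7, -3)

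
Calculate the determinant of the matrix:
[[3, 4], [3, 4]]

For a 2×2 matrix [[a, b], [c, d]], det = ad - bc
det = (3)(4) - (4)(3) = 12 - 12 = 0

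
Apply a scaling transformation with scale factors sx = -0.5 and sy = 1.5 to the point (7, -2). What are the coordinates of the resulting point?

Scaling matrix:
[[-0.50, 0], [0, 1.50]]
Result: (7 × -0.5, -2 × 1.5) = (-3.5, -3)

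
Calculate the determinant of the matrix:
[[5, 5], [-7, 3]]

For a 2×2 matrix [[a, b], [c, d]], det = ad - bc
det = (5)(3) - (5)(-7) = 15 - -35 = 50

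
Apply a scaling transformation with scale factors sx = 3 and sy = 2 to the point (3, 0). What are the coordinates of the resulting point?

Scaling matrix:
[[3, 0], [0, 2]]
Result: (3 × 3, 0 × 2) = (9, 0)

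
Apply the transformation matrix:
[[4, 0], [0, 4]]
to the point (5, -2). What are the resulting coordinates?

Matrix multiplication:
[[4, 0], [0, 4]] × [5, -2]ᵀ
= [(4)(5) + (0)(-2), (0)(5) + (4)(-2)]ᵀ
= [20, -8]ᵀ
Result: (20, -8)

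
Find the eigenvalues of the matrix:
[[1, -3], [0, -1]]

Characteristic equation: det(A - λI) = 0
λ² - (trace)λ + (det) = 0
trace = 1 + -1 = 0, det = (1)(-1) - (-3)(0) = -1
λ² - (0)λ + (-1) = 0
λ = (0 ± √((0)² - 4·(-1))) / 2 = (0 ± √4) / 2
Solving: λ = -1, 1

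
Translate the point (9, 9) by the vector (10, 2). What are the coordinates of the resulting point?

Translation by (10, 2) (homogeneous matrix [[1, 0, 10], [0, 1, 2], [0, 0, 1]]):
x' = 9 + 10 = 19
y' = 9 + 2 = 11
Result: (19, 11)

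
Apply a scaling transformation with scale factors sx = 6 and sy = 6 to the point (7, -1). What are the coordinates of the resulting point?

Scaling matrix:
[[6, 0], [0, 6]]
Result: (7 × 6, -1 × 6) = (42, -6)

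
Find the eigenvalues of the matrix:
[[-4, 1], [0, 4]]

Characteristic equation: det(A - λI) = 0
λ² - (trace)λ + (det) = 0
trace = -4 + 4 = 0, det = (-4)(4) - (1)(0) = -16
λ² - (0)λ + (-16) = 0
λ = (0 ± √((0)² - 4·(-16))) / 2 = (0 ± √64) / 2
Solving: λ = -4, 4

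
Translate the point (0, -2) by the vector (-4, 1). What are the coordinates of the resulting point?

Translation by (-4, 1) (homogeneous matrix [[1, 0, -4], [0, 1, 1], [0, 0, 1]]):
x' = 0 + -4 = -4
y' = -2 + 1 = -1
Result: (-4, -1)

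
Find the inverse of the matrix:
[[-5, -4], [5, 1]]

For [[a,b],[c,d]], inverse = (1/det)·[[d,-b],[-c,a]]
det = (-5)(1) - (-4)(5) = -5 - -20 = 15
Inverse = (1/15)·[[1, 4], [-5, -5]]
= [[1/15, 4/15], [-1/3, -1/3]]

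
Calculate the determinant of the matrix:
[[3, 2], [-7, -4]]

For a 2×2 matrix [[a, b], [c, d]], det = ad - bc
det = (3)(-4) - (2)(-7) = -12 - -14 = 2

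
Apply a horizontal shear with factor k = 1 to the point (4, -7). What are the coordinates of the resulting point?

Shear matrix for horizontal shear with factor k = 1:
[[1, 1], [0, 1]]
Result: (4, -7) → (-3, -7)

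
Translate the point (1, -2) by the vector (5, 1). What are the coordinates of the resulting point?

Translation by (5, 1) (homogeneous matrix [[1, 0, 5], [0, 1, 1], [0, 0, 1]]):
x' = 1 + 5 = 6
y' = -2 + 1 = -1
Result: (6, -1)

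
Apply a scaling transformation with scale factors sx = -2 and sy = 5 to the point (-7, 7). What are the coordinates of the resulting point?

Scaling matrix:
[[-2, 0], [0, 5]]
Result: (-7 × -2, 7 × 5) = (14, 35)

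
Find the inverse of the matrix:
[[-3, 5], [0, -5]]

For [[a,b],[c,d]], inverse = (1/det)·[[d,-b],[-c,a]]
det = (-3)(-5) - (5)(0) = 15 - 0 = 15
Inverse = (1/15)·[[-5, -5], [0, -3]]
= [[-1/3, -1/3], [0, -1/5]]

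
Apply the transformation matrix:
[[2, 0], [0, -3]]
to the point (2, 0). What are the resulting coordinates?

Matrix multiplication:
[[2, 0], [0, -3]] × [2, 0]ᵀ
= [(2)(2) + (0)(0), (0)(2) + (-3)(0)]ᵀ
= [4, 0]ᵀ
Result: (4, 0)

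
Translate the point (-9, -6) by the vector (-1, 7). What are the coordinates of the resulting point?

Translation by (-1, 7) (homogeneous matrix [[1, 0, -1], [0, 1, 7], [0, 0, 1]]):
x' = -9 + -1 = -10
y' = -6 + 7 = 1
Result: (-10, 1)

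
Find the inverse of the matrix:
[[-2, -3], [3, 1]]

For [[a,b],[c,d]], inverse = (1/det)·[[d,-b],[-c,a]]
det = (-2)(1) - (-3)(3) = -2 - -9 = 7
Inverse = (1/7)·[[1, 3], [-3, -2]]
= [[1/7, 3/7], [-3/7, -2/7]]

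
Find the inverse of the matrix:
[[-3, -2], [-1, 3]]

For [[a,b],[c,d]], inverse = (1/det)·[[d,-b],[-c,a]]
det = (-3)(3) - (-2)(-1) = -9 - 2 = -11
Inverse = (1/-11)·[[3, 2], [1, -3]]
= [[-3/11, -2/11], [-1/11, 3/11]]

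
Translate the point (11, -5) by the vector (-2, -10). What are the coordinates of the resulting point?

Translation by (-2, -10) (homogeneous matrix [[1, 0, -2], [0, 1, -10], [0, 0, 1]]):
x' = 11 + -2 = 9
y' = -5 + -10 = -15
Result: (9, -15)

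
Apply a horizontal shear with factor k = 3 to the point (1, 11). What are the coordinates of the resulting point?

Shear matrix for horizontal shear with factor k = 3:
[[1, 3], [0, 1]]
Result: (1, 11) → (34, 11)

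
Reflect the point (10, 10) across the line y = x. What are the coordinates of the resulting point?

Reflection across line y = x: (10, 10) → (10, 10)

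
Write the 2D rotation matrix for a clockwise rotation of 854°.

Rotation matrix formula: [[cos θ, -sin θ], [sin θ, cos θ]]
A clockwise rotation by 854° is equivalent to a counterclockwise rotation by -854°.
For θ = -854°:
cos(-854°) = -0.6947
sin(-854°) = -0.7193
Result: [[-0.6947, 0.7193], [-0.7193, -0.6947]]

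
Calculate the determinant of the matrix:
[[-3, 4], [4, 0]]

For a 2×2 matrix [[a, b], [c, d]], det = ad - bc
det = (-3)(0) - (4)(4) = 0 - 16 = -16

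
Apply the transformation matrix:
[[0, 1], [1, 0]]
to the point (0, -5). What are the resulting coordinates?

Matrix multiplication:
[[0, 1], [1, 0]] × [0, -5]ᵀ
= [(0)(0) + (1)(-5), (1)(0) + (0)(-5)]ᵀ
= [-5, 0]ᵀ
Result: (-5, 0)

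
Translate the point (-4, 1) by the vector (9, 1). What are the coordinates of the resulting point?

Translation by (9, 1) (homogeneous matrix [[1, 0, 9], [0, 1, 1], [0, 0, 1]]):
x' = -4 + 9 = 5
y' = 1 + 1 = 2
Result: (5, 2)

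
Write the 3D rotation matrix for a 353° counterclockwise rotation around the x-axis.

Rotation matrix for counterclockwise 353° around x-axis:
cos(353°) = 0.9925, sin(353°) = -0.1219
Result: [[1, 0, 0], [0, 0.9925, 0.1219], [0, -0.1219, 0.9925]]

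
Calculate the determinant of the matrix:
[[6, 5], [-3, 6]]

For a 2×2 matrix [[a, b], [c, d]], det = ad - bc
det = (6)(6) - (5)(-3) = 36 - -15 = 51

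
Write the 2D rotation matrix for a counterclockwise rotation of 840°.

Rotation matrix formula: [[cos θ, -sin θ], [sin θ, cos θ]]
For θ = 840°:
cos(840°) = -1/2
sin(840°) = √3/2
Result: [[-1/2, -√3/2], [√3/2, -1/2]]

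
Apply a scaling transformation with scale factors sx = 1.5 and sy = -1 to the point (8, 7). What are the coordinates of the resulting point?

Scaling matrix:
[[1.50, 0], [0, -1]]
Result: (8 × 1.5, 7 × -1) = (12, -7)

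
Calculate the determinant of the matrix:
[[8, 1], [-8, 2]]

For a 2×2 matrix [[a, b], [c, d]], det = ad - bc
det = (8)(2) - (1)(-8) = 16 - -8 = 24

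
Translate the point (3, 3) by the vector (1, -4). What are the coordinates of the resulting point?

Translation by (1, -4) (homogeneous matrix [[1, 0, 1], [0, 1, -4], [0, 0, 1]]):
x' = 3 + 1 = 4
y' = 3 + -4 = -1
Result: (4, -1)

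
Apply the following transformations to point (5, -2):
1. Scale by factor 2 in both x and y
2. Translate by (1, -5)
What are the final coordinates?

Step 1: Scale (5, -2) by 2 → (10, -4)
Step 2: Translate by (1, -5) → (11, -9)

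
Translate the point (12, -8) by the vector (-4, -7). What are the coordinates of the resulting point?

Translation by (-4, -7) (homogeneous matrix [[1, 0, -4], [0, 1, -7], [0, 0, 1]]):
x' = 12 + -4 = 8
y' = -8 + -7 = -15
Result: (8, -15)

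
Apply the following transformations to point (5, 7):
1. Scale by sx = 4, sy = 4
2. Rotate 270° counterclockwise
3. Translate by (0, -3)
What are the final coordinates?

Step 1: Scale → (20, 28)
Step 2: Rotate 270° → (28, -20)
Step 3: Translate → (28, -23)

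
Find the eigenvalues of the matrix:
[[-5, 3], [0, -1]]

Characteristic equation: det(A - λI) = 0
λ² - (trace)λ + (det) = 0
trace = -5 + -1 = -6, det = (-5)(-1) - (3)(0) = 5
λ² - (-6)λ + (5) = 0
λ = (-6 ± √((-6)² - 4·(5))) / 2 = (-6 ± √16) / 2
Solving: λ = -5, -1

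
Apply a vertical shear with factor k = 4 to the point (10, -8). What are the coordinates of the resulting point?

Shear matrix for vertical shear with factor k = 4:
[[1, 0], [4, 1]]
Result: (10, -8) → (10, 32)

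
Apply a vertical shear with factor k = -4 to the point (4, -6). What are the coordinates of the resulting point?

Shear matrix for vertical shear with factor k = -4:
[[1, 0], [-4, 1]]
Result: (4, -6) → (4, -22)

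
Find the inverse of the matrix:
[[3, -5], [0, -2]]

For [[a,b],[c,d]], inverse = (1/det)·[[d,-b],[-c,a]]
det = (3)(-2) - (-5)(0) = -6 - 0 = -6
Inverse = (1/-6)·[[-2, 5], [0, 3]]
= [[1/3, -5/6], [0, -1/2]]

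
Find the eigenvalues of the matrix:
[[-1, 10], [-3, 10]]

Characteristic equation: det(A - λI) = 0
λ² - (trace)λ + (det) = 0
trace = -1 + 10 = 9, det = (-1)(10) - (10)(-3) = 20
λ² - (9)λ + (20) = 0
λ = (9 ± √((9)² - 4·(20))) / 2 = (9 ± √1) / 2
Solving: λ = 4, 5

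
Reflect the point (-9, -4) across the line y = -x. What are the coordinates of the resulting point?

Reflection across line y = -x: (-9, -4) → (4, 9)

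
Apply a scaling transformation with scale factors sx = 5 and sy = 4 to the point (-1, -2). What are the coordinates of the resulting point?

Scaling matrix:
[[5, 0], [0, 4]]
Result: (-1 × 5, -2 × 4) = (-5, -8)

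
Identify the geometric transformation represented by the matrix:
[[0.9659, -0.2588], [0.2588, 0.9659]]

This matrix represents: rotation by 15° counterclockwise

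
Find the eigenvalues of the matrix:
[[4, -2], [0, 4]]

Characteristic equation: det(A - λI) = 0
λ² - (trace)λ + (det) = 0
trace = 4 + 4 = 8, det = (4)(4) - (-2)(0) = 16
λ² - (8)λ + (16) = 0
λ = (8 ± √((8)² - 4·(16))) / 2 = (8 ± √0) / 2
Solving: λ = 4, 4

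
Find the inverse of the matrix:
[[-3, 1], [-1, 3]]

For [[a,b],[c,d]], inverse = (1/det)·[[d,-b],[-c,a]]
det = (-3)(3) - (1)(-1) = -9 - -1 = -8
Inverse = (1/-8)·[[3, -1], [1, -3]]
= [[-3/8, 1/8], [-1/8, 3/8]]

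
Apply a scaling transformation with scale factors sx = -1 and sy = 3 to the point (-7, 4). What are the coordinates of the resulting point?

Scaling matrix:
[[-1, 0], [0, 3]]
Result: (-7 × -1, 4 × 3) = (7, 12)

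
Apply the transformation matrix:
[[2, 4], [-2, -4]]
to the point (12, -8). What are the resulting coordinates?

Matrix multiplication:
[[2, 4], [-2, -4]] × [12, -8]ᵀ
= [(2)(12) + (4)(-8), (-2)(12) + (-4)(-8)]ᵀ
= [-8, 8]ᵀ
Result: (-8, 8)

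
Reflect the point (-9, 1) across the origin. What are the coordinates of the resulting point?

Reflection across origin: (-9, 1) → (9, -1)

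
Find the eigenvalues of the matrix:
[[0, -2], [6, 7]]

Characteristic equation: det(A - λI) = 0
λ² - (trace)λ + (det) = 0
trace = 0 + 7 = 7, det = (0)(7) - (-2)(6) = 12
λ² - (7)λ + (12) = 0
λ = (7 ± √((7)² - 4·(12))) / 2 = (7 ± √1) / 2
Solving: λ = 3, 4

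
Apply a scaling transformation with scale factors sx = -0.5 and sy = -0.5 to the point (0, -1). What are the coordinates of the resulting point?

Scaling matrix:
[[-0.50, 0], [0, -0.50]]
Result: (0 × -0.5, -1 × -0.5) = (0, 0.5)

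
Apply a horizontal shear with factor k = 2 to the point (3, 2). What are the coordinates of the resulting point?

Shear matrix for horizontal shear with factor k = 2:
[[1, 2], [0, 1]]
Result: (3, 2) → (7, 2)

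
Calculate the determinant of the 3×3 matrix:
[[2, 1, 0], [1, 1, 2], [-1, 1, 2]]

Expansion along first row:
det = 2·det([[1,2],[1,2]]) - 1·det([[1,2],[-1,2]]) + 0·det([[1,1],[-1,1]])
    = 2·(1·2 - 2·1) - 1·(1·2 - 2·-1) + 0·(1·1 - 1·-1)
    = 2·0 - 1·4 + 0·2
    = 0 + -4 + 0 = -4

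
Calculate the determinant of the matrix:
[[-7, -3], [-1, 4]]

For a 2×2 matrix [[a, b], [c, d]], det = ad - bc
det = (-7)(4) - (-3)(-1) = -28 - 3 = -31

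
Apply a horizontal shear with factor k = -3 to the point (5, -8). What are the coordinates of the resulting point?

Shear matrix for horizontal shear with factor k = -3:
[[1, -3], [0, 1]]
Result: (5, -8) → (29, -8)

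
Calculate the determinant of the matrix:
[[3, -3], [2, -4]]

For a 2×2 matrix [[a, b], [c, d]], det = ad - bc
det = (3)(-4) - (-3)(2) = -12 - -6 = -6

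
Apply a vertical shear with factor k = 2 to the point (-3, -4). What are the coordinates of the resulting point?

Shear matrix for vertical shear with factor k = 2:
[[1, 0], [2, 1]]
Result: (-3, -4) → (-3, -10)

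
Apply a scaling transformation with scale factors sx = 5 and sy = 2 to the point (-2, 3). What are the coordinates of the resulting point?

Scaling matrix:
[[5, 0], [0, 2]]
Result: (-2 × 5, 3 × 2) = (-10, 6)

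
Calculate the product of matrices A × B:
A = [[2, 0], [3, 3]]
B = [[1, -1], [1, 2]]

Matrix multiplication:
C[0][0] = 2×1 + 0×1 = 2
C[0][1] = 2×-1 + 0×2 = -2
C[1][0] = 3×1 + 3×1 = 6
C[1][1] = 3×-1 + 3×2 = 3
Result: [[2, -2], [6, 3]]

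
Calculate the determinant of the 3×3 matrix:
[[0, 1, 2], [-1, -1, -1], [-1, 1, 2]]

Expansion along first row:
det = 0·det([[-1,-1],[1,2]]) - 1·det([[-1,-1],[-1,2]]) + 2·det([[-1,-1],[-1,1]])
    = 0·(-1·2 - -1·1) - 1·(-1·2 - -1·-1) + 2·(-1·1 - -1·-1)
    = 0·-1 - 1·-3 + 2·-2
    = 0 + 3 + -4 = -1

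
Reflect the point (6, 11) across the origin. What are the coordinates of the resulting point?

Reflection across origin: (6, 11) → (-6, -11)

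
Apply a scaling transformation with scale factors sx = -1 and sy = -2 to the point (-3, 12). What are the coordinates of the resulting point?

Scaling matrix:
[[-1, 0], [0, -2]]
Result: (-3 × -1, 12 × -2) = (3, -24)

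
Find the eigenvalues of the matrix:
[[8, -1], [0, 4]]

Characteristic equation: det(A - λI) = 0
λ² - (trace)λ + (det) = 0
trace = 8 + 4 = 12, det = (8)(4) - (-1)(0) = 32
λ² - (12)λ + (32) = 0
λ = (12 ± √((12)² - 4·(32))) / 2 = (12 ± √16) / 2
Solving: λ = 4, 8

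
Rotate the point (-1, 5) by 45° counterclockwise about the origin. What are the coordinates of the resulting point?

Rotation matrix for 45°: [[cos 45°, -sin 45°], [sin 45°, cos 45°]] ≈ [[0.707107, -0.707107], [0.707107, 0.707107]]
[[0.707107, -0.707107], [0.707107, 0.707107]] × [-1, 5]ᵀ ≈ [-4.2426, 2.8284]ᵀ
Result: (-4.2426, 2.8284)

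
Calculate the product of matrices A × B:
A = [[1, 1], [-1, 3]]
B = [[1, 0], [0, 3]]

Matrix multiplication:
C[0][0] = 1×1 + 1×0 = 1
C[0][1] = 1×0 + 1×3 = 3
C[1][0] = -1×1 + 3×0 = -1
C[1][1] = -1×0 + 3×3 = 9
Result: [[1, 3], [-1, 9]]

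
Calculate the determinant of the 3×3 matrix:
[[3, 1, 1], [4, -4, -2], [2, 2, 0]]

Expansion along first row:
det = 3·det([[-4,-2],[2,0]]) - 1·det([[4,-2],[2,0]]) + 1·det([[4,-4],[2,2]])
    = 3·(-4·0 - -2·2) - 1·(4·0 - -2·2) + 1·(4·2 - -4·2)
    = 3·4 - 1·4 + 1·16
    = 12 + -4 + 16 = 24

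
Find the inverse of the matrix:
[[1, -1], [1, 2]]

For [[a,b],[c,d]], inverse = (1/det)·[[d,-b],[-c,a]]
det = (1)(2) - (-1)(1) = 2 - -1 = 3
Inverse = (1/3)·[[2, 1], [-1, 1]]
= [[2/3, 1/3], [-1/3, 1/3]]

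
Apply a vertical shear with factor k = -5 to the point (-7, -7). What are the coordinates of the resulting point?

Shear matrix for vertical shear with factor k = -5:
[[1, 0], [-5, 1]]
Result: (-7, -7) → (-7, 28)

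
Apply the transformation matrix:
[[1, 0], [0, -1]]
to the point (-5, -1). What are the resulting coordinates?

Matrix multiplication:
[[1, 0], [0, -1]] × [-5, -1]ᵀ
= [(1)(-5) + (0)(-1), (0)(-5) + (-1)(-1)]ᵀ
= [-5, 1]ᵀ
Result: (-5, 1)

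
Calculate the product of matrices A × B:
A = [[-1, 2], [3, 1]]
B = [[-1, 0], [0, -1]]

Matrix multiplication:
C[0][0] = -1×-1 + 2×0 = 1
C[0][1] = -1×0 + 2×-1 = -2
C[1][0] = 3×-1 + 1×0 = -3
C[1][1] = 3×0 + 1×-1 = -1
Result: [[1, -2], [-3, -1]]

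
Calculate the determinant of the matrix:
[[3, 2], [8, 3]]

For a 2×2 matrix [[a, b], [c, d]], det = ad - bc
det = (3)(3) - (2)(8) = 9 - 16 = -7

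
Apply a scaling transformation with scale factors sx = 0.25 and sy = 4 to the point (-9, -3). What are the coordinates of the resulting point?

Scaling matrix:
[[0.25, 0], [0, 4]]
Result: (-9 × 0.25, -3 × 4) = (-2.25, -12)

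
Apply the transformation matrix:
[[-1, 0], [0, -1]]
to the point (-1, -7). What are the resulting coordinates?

Matrix multiplication:
[[-1, 0], [0, -1]] × [-1, -7]ᵀ
= [(-1)(-1) + (0)(-7), (0)(-1) + (-1)(-7)]ᵀ
= [1, 7]ᵀ
Result: (1, 7)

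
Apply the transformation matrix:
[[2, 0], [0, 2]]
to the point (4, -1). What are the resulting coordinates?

Matrix multiplication:
[[2, 0], [0, 2]] × [4, -1]ᵀ
= [(2)(4) + (0)(-1), (0)(4) + (2)(-1)]ᵀ
= [8, -2]ᵀ
Result: (8, -2)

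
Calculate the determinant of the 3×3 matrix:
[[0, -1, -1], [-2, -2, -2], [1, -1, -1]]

Expansion along first row:
det = 0·det([[-2,-2],[-1,-1]]) - -1·det([[-2,-2],[1,-1]]) + -1·det([[-2,-2],[1,-1]])
    = 0·(-2·-1 - -2·-1) - -1·(-2·-1 - -2·1) + -1·(-2·-1 - -2·1)
    = 0·0 - -1·4 + -1·4
    = 0 + 4 + -4 = 0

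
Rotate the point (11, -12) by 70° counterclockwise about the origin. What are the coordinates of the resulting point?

Rotation matrix for 70°: [[cos 70°, -sin 70°], [sin 70°, cos 70°]] ≈ [[0.342020, -0.939693], [0.939693, 0.342020]]
[[0.342020, -0.939693], [0.939693, 0.342020]] × [11, -12]ᵀ ≈ [15.0385, 6.2324]ᵀ
Result: (15.0385, 6.2324)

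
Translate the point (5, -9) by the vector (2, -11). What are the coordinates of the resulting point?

Translation by (2, -11) (homogeneous matrix [[1, 0, 2], [0, 1, -11], [0, 0, 1]]):
x' = 5 + 2 = 7
y' = -9 + -11 = -20
Result: (7, -20)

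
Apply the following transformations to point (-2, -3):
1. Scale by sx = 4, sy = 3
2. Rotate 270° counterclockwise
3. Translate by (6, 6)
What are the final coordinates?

Step 1: Scale → (-8, -9)
Step 2: Rotate 270° → (-9, 8)
Step 3: Translate → (-3, 14)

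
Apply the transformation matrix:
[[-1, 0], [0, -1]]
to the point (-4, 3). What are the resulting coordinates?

Matrix multiplication:
[[-1, 0], [0, -1]] × [-4, 3]ᵀ
= [(-1)(-4) + (0)(3), (0)(-4) + (-1)(3)]ᵀ
= [4, -3]ᵀ
Result: (4, -3)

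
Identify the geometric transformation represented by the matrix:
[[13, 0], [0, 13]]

This matrix represents: uniform scaling by factor 13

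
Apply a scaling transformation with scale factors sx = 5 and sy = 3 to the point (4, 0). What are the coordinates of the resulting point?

Scaling matrix:
[[5, 0], [0, 3]]
Result: (4 × 5, 0 × 3) = (20, 0)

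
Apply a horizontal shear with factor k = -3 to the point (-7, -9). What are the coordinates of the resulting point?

Shear matrix for horizontal shear with factor k = -3:
[[1, -3], [0, 1]]
Result: (-7, -9) → (20, -9)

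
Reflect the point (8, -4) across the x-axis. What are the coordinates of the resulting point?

Reflection across x-axis: (8, -4) → (8, 4)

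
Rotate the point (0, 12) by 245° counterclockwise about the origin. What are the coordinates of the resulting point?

Rotation matrix for 245°: [[cos 245°, -sin 245°], [sin 245°, cos 245°]] ≈ [[-0.422618, 0.906308], [-0.906308, -0.422618]]
[[-0.422618, 0.906308], [-0.906308, -0.422618]] × [0, 12]ᵀ ≈ [10.8757, -5.0714]ᵀ
Result: (10.8757, -5.0714)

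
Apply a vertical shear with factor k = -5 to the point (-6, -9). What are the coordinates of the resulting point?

Shear matrix for vertical shear with factor k = -5:
[[1, 0], [-5, 1]]
Result: (-6, -9) → (-6, 21)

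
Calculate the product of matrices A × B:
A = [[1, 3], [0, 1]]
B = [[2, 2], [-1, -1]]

Matrix multiplication:
C[0][0] = 1×2 + 3×-1 = -1
C[0][1] = 1×2 + 3×-1 = -1
C[1][0] = 0×2 + 1×-1 = -1
C[1][1] = 0×2 + 1×-1 = -1
Result: [[-1, -1], [-1, -1]]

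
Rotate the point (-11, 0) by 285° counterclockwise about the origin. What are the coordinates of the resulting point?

Rotation matrix for 285°: [[cos 285°, -sin 285°], [sin 285°, cos 285°]] ≈ [[0.258819, 0.965926], [-0.965926, 0.258819]]
[[0.258819, 0.965926], [-0.965926, 0.258819]] × [-11, 0]ᵀ ≈ [-2.8470, 10.6252]ᵀ
Result: (-2.8470, 10.6252)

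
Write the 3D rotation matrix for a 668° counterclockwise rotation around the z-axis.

Rotation matrix for counterclockwise 668° around z-axis:
cos(668°) = 0.6157, sin(668°) = -0.7880
Result: [[0.6157, 0.7880, 0], [-0.7880, 0.6157, 0], [0, 0, 1]]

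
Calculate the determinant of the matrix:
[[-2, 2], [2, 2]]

For a 2×2 matrix [[a, b], [c, d]], det = ad - bc
det = (-2)(2) - (2)(2) = -4 - 4 = -8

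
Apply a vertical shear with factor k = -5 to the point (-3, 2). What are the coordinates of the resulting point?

Shear matrix for vertical shear with factor k = -5:
[[1, 0], [-5, 1]]
Result: (-3, 2) → (-3, 17)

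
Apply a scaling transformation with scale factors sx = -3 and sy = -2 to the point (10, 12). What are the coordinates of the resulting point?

Scaling matrix:
[[-3, 0], [0, -2]]
Result: (10 × -3, 12 × -2) = (-30, -24)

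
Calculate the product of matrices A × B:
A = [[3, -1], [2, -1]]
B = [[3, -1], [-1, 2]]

Matrix multiplication:
C[0][0] = 3×3 + -1×-1 = 10
C[0][1] = 3×-1 + -1×2 = -5
C[1][0] = 2×3 + -1×-1 = 7
C[1][1] = 2×-1 + -1×2 = -4
Result: [[10, -5], [7, -4]]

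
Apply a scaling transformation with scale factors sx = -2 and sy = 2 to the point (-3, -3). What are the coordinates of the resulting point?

Scaling matrix:
[[-2, 0], [0, 2]]
Result: (-3 × -2, -3 × 2) = (6, -6)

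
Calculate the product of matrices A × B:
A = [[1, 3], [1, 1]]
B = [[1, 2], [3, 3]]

Matrix multiplication:
C[0][0] = 1×1 + 3×3 = 10
C[0][1] = 1×2 + 3×3 = 11
C[1][0] = 1×1 + 1×3 = 4
C[1][1] = 1×2 + 1×3 = 5
Result: [[10, 11], [4, 5]]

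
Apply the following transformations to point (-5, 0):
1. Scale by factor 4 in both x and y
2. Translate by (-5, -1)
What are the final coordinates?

Step 1: Scale (-5, 0) by 4 → (-20, 0)
Step 2: Translate by (-5, -1) → (-25, -1)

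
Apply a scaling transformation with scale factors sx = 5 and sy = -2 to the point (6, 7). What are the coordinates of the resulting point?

Scaling matrix:
[[5, 0], [0, -2]]
Result: (6 × 5, 7 × -2) = (30, -14)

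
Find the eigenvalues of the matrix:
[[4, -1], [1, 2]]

Characteristic equation: det(A - λI) = 0
λ² - (trace)λ + (det) = 0
trace = 4 + 2 = 6, det = (4)(2) - (-1)(1) = 9
λ² - (6)λ + (9) = 0
λ = (6 ± √((6)² - 4·(9))) / 2 = (6 ± √0) / 2
Solving: λ = 3, 3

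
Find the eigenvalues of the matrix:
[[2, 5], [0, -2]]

Characteristic equation: det(A - λI) = 0
λ² - (trace)λ + (det) = 0
trace = 2 + -2 = 0, det = (2)(-2) - (5)(0) = -4
λ² - (0)λ + (-4) = 0
λ = (0 ± √((0)² - 4·(-4))) / 2 = (0 ± √16) / 2
Solving: λ = -2, 2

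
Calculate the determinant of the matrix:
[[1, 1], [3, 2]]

For a 2×2 matrix [[a, b], [c, d]], det = ad - bc
det = (1)(2) - (1)(3) = 2 - 3 = -1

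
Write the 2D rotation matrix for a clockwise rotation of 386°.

Rotation matrix formula: [[cos θ, -sin θ], [sin θ, cos θ]]
A clockwise rotation by 386° is equivalent to a counterclockwise rotation by -386°.
For θ = -386°:
cos(-386°) = 0.8988
sin(-386°) = -0.4384
Result: [[0.8988, 0.4384], [-0.4384, 0.8988]]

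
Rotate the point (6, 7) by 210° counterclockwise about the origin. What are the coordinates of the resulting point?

Rotation matrix for 210°: [[cos 210°, -sin 210°], [sin 210°, cos 210°]] ≈ [[-0.866025, 0.500000], [-0.500000, -0.866025]]
[[-0.866025, 0.500000], [-0.500000, -0.866025]] × [6, 7]ᵀ ≈ [-1.6962, -9.0622]ᵀ
Result: (-1.6962, -9.0622)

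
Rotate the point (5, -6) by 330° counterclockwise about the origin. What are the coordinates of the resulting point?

Rotation matrix for 330°: [[cos 330°, -sin 330°], [sin 330°, cos 330°]] ≈ [[0.866025, 0.500000], [-0.500000, 0.866025]]
[[0.866025, 0.500000], [-0.500000, 0.866025]] × [5, -6]ᵀ ≈ [1.3301, -7.6962]ᵀ
Result: (1.3301, -7.6962)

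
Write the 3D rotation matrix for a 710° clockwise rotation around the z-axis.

Rotation matrix for clockwise 710° around z-axis:
A clockwise rotation by 710° is a counterclockwise rotation by -710°.
cos(-710°) = 0.9848, sin(-710°) = 0.1736
Result: [[0.9848, -0.1736, 0], [0.1736, 0.9848, 0], [0, 0, 1]]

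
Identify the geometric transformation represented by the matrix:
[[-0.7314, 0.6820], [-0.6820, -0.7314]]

This matrix represents: rotation by 223° counterclockwise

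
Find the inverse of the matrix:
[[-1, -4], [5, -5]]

For [[a,b],[c,d]], inverse = (1/det)·[[d,-b],[-c,a]]
det = (-1)(-5) - (-4)(5) = 5 - -20 = 25
Inverse = (1/25)·[[-5, 4], [-5, -1]]
= [[-1/5, 4/25], [-1/5, -1/25]]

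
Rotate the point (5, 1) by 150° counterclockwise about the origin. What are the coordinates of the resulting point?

Rotation matrix for 150°: [[cos 150°, -sin 150°], [sin 150°, cos 150°]] ≈ [[-0.866025, -0.500000], [0.500000, -0.866025]]
[[-0.866025, -0.500000], [0.500000, -0.866025]] × [5, 1]ᵀ ≈ [-4.8301, 1.6340]ᵀ
Result: (-4.8301, 1.6340)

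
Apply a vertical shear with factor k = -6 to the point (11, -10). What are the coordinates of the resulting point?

Shear matrix for vertical shear with factor k = -6:
[[1, 0], [-6, 1]]
Result: (11, -10) → (11, -76)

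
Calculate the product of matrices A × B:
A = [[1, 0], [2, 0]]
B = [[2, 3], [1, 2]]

Matrix multiplication:
C[0][0] = 1×2 + 0×1 = 2
C[0][1] = 1×3 + 0×2 = 3
C[1][0] = 2×2 + 0×1 = 4
C[1][1] = 2×3 + 0×2 = 6
Result: [[2, 3], [4, 6]]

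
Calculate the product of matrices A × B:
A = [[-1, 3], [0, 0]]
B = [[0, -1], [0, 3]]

Matrix multiplication:
C[0][0] = -1×0 + 3×0 = 0
C[0][1] = -1×-1 + 3×3 = 10
C[1][0] = 0×0 + 0×0 = 0
C[1][1] = 0×-1 + 0×3 = 0
Result: [[0, 10], [0, 0]]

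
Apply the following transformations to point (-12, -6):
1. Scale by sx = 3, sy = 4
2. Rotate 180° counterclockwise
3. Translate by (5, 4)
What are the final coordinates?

Step 1: Scale → (-36, -24)
Step 2: Rotate 180° → (36, 24)
Step 3: Translate → (41, 28)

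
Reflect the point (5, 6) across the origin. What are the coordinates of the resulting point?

Reflection across origin: (5, 6) → (-5, -6)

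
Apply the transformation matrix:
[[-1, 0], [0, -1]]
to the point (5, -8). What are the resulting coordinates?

Matrix multiplication:
[[-1, 0], [0, -1]] × [5, -8]ᵀ
= [(-1)(5) + (0)(-8), (0)(5) + (-1)(-8)]ᵀ
= [-5, 8]ᵀ
Result: (-5, 8)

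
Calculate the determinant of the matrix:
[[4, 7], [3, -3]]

For a 2×2 matrix [[a, b], [c, d]], det = ad - bc
det = (4)(-3) - (7)(3) = -12 - 21 = -33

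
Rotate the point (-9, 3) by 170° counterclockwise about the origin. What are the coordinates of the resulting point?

Rotation matrix for 170°: [[cos 170°, -sin 170°], [sin 170°, cos 170°]] ≈ [[-0.984808, -0.173648], [0.173648, -0.984808]]
[[-0.984808, -0.173648], [0.173648, -0.984808]] × [-9, 3]ᵀ ≈ [8.3423, -4.5173]ᵀ
Result: (8.3423, -4.5173)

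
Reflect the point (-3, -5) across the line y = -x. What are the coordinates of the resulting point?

Reflection across line y = -x: (-3, -5) → (5, 3)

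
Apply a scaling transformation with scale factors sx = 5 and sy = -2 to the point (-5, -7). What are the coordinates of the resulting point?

Scaling matrix:
[[5, 0], [0, -2]]
Result: (-5 × 5, -7 × -2) = (-25, 14)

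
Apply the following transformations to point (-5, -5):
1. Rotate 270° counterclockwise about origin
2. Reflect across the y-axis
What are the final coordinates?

Step 1: Rotate 270° → (-5, 5)
Step 2: Reflect across y-axis → (5, 5)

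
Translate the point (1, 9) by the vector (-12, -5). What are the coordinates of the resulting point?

Translation by (-12, -5) (homogeneous matrix [[1, 0, -12], [0, 1, -5], [0, 0, 1]]):
x' = 1 + -12 = -11
y' = 9 + -5 = 4
Result: (-11, 4)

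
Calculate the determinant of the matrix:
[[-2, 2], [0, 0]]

For a 2×2 matrix [[a, b], [c, d]], det = ad - bc
det = (-2)(0) - (2)(0) = 0 - 0 = 0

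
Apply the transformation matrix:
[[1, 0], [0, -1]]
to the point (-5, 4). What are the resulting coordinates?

Matrix multiplication:
[[1, 0], [0, -1]] × [-5, 4]ᵀ
= [(1)(-5) + (0)(4), (0)(-5) + (-1)(4)]ᵀ
= [-5, -4]ᵀ
Result: (-5, -4)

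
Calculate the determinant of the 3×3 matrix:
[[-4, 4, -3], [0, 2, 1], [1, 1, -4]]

Expansion along first row:
det = -4·det([[2,1],[1,-4]]) - 4·det([[0,1],[1,-4]]) + -3·det([[0,2],[1,1]])
    = -4·(2·-4 - 1·1) - 4·(0·-4 - 1·1) + -3·(0·1 - 2·1)
    = -4·-9 - 4·-1 + -3·-2
    = 36 + 4 + 6 = 46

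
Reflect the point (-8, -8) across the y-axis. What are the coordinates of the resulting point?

Reflection across y-axis: (-8, -8) → (8, -8)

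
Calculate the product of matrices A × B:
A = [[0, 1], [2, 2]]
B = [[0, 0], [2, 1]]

Matrix multiplication:
C[0][0] = 0×0 + 1×2 = 2
C[0][1] = 0×0 + 1×1 = 1
C[1][0] = 2×0 + 2×2 = 4
C[1][1] = 2×0 + 2×1 = 2
Result: [[2, 1], [4, 2]]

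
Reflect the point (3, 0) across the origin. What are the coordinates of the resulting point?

Reflection across origin: (3, 0) → (-3, 0)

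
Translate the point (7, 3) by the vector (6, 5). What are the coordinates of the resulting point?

Translation by (6, 5) (homogeneous matrix [[1, 0, 6], [0, 1, 5], [0, 0, 1]]):
x' = 7 + 6 = 13
y' = 3 + 5 = 8
Result: (13, 8)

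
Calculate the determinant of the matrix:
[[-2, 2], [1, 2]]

For a 2×2 matrix [[a, b], [c, d]], det = ad - bc
det = (-2)(2) - (2)(1) = -4 - 2 = -6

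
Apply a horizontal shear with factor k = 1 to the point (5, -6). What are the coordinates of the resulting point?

Shear matrix for horizontal shear with factor k = 1:
[[1, 1], [0, 1]]
Result: (5, -6) → (-1, -6)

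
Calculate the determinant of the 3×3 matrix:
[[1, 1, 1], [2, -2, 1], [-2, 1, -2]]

Expansion along first row:
det = 1·det([[-2,1],[1,-2]]) - 1·det([[2,1],[-2,-2]]) + 1·det([[2,-2],[-2,1]])
    = 1·(-2·-2 - 1·1) - 1·(2·-2 - 1·-2) + 1·(2·1 - -2·-2)
    = 1·3 - 1·-2 + 1·-2
    = 3 + 2 + -2 = 3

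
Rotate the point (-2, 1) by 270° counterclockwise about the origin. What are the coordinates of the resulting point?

Rotation matrix for 270°: [[cos 270°, -sin 270°], [sin 270°, cos 270°]] = [[0, 1], [-1, 0]]
[[0, 1], [-1, 0]] × [-2, 1]ᵀ = [1, 2]ᵀ
Result: (1, 2)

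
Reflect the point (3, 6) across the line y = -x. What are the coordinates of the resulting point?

Reflection across line y = -x: (3, 6) → (-6, -3)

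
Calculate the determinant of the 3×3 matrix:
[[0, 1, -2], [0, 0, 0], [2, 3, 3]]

Expansion along first row:
det = 0·det([[0,0],[3,3]]) - 1·det([[0,0],[2,3]]) + -2·det([[0,0],[2,3]])
    = 0·(0·3 - 0·3) - 1·(0·3 - 0·2) + -2·(0·3 - 0·2)
    = 0·0 - 1·0 + -2·0
    = 0 + 0 + 0 = 0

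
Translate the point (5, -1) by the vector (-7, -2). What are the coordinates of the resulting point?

Translation by (-7, -2) (homogeneous matrix [[1, 0, -7], [0, 1, -2], [0, 0, 1]]):
x' = 5 + -7 = -2
y' = -1 + -2 = -3
Result: (-2, -3)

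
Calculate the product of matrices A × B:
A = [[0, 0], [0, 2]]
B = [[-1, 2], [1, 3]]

Matrix multiplication:
C[0][0] = 0×-1 + 0×1 = 0
C[0][1] = 0×2 + 0×3 = 0
C[1][0] = 0×-1 + 2×1 = 2
C[1][1] = 0×2 + 2×3 = 6
Result: [[0, 0], [2, 6]]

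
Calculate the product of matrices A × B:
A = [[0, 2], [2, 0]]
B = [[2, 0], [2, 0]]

Matrix multiplication:
C[0][0] = 0×2 + 2×2 = 4
C[0][1] = 0×0 + 2×0 = 0
C[1][0] = 2×2 + 0×2 = 4
C[1][1] = 2×0 + 0×0 = 0
Result: [[4, 0], [4, 0]]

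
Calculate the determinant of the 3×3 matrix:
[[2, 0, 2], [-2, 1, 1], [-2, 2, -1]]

Expansion along first row:
det = 2·det([[1,1],[2,-1]]) - 0·det([[-2,1],[-2,-1]]) + 2·det([[-2,1],[-2,2]])
    = 2·(1·-1 - 1·2) - 0·(-2·-1 - 1·-2) + 2·(-2·2 - 1·-2)
    = 2·-3 - 0·4 + 2·-2
    = -6 + 0 + -4 = -10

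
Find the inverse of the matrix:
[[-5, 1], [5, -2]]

For [[a,b],[c,d]], inverse = (1/det)·[[d,-b],[-c,a]]
det = (-5)(-2) - (1)(5) = 10 - 5 = 5
Inverse = (1/5)·[[-2, -1], [-5, -5]]
= [[-2/5, -1/5], [-1, -1]]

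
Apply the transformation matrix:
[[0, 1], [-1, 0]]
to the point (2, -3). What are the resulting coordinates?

Matrix multiplication:
[[0, 1], [-1, 0]] × [2, -3]ᵀ
= [(0)(2) + (1)(-3), (-1)(2) + (0)(-3)]ᵀ
= [-3, -2]ᵀ
Result: (-3, -2)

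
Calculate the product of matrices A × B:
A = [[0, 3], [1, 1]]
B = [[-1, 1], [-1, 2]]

Matrix multiplication:
C[0][0] = 0×-1 + 3×-1 = -3
C[0][1] = 0×1 + 3×2 = 6
C[1][0] = 1×-1 + 1×-1 = -2
C[1][1] = 1×1 + 1×2 = 3
Result: [[-3, 6], [-2, 3]]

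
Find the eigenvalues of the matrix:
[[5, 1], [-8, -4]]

Characteristic equation: det(A - λI) = 0
λ² - (trace)λ + (det) = 0
trace = 5 + -4 = 1, det = (5)(-4) - (1)(-8) = -12
λ² - (1)λ + (-12) = 0
λ = (1 ± √((1)² - 4·(-12))) / 2 = (1 ± √49) / 2
Solving: λ = -3, 4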